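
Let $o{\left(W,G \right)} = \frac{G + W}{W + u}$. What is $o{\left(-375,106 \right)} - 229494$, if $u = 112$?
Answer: $- \frac{60356653}{263} \approx -2.2949 \cdot 10^{5}$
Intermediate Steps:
$o{\left(W,G \right)} = \frac{G + W}{112 + W}$ ($o{\left(W,G \right)} = \frac{G + W}{W + 112} = \frac{G + W}{112 + W}$)
$o{\left(-375,106 \right)} - 229494 = \frac{106 - 375}{112 - 375} - 229494 = \frac{1}{-263} \left(-269\right) - 229494 = \left(- \frac{1}{263}\right) \left(-269\right) - 229494 = \frac{269}{263} - 229494 = - \frac{60356653}{263}$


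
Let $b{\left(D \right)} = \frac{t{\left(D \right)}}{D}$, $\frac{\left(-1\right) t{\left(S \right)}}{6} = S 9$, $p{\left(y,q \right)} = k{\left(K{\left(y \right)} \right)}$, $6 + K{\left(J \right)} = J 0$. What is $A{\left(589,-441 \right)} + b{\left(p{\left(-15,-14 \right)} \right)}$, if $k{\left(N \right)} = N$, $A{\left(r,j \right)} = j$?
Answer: $-495$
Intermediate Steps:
$K{\left(J \right)} = -6$ ($K{\left(J \right)} = -6 + J 0 = -6 + 0 = -6$)
$p{\left(y,q \right)} = -6$
$t{\left(S \right)} = - 54 S$ ($t{\left(S \right)} = - 6 S 9 = - 6 \cdot 9 S = - 54 S$)
$b{\left(D \right)} = -54$ ($b{\left(D \right)} = \frac{\left(-54\right) D}{D} = -54$)
$A{\left(589,-441 \right)} + b{\left(p{\left(-15,-14 \right)} \right)} = -441 - 54 = -495$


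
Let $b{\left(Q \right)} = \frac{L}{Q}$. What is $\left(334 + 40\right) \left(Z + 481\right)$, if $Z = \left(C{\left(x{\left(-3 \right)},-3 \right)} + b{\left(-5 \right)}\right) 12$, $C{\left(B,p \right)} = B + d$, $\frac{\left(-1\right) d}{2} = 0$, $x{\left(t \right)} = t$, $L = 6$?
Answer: $\frac{805222}{5} \approx 1.6104 \cdot 10^{5}$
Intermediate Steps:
$d = 0$ ($d = \left(-2\right) 0 = 0$)
$C{\left(B,p \right)} = B$ ($C{\left(B,p \right)} = B + 0 = B$)
$b{\left(Q \right)} = \frac{6}{Q}$
$Z = - \frac{252}{5}$ ($Z = \left(-3 + \frac{6}{-5}\right) 12 = \left(-3 + 6 \left(- \frac{1}{5}\right)\right) 12 = \left(-3 - \frac{6}{5}\right) 12 = \left(- \frac{21}{5}\right) 12 = - \frac{252}{5} \approx -50.4$)
$\left(334 + 40\right) \left(Z + 481\right) = \left(334 + 40\right) \left(- \frac{252}{5} + 481\right) = 374 \cdot \frac{2153}{5} = \frac{805222}{5}$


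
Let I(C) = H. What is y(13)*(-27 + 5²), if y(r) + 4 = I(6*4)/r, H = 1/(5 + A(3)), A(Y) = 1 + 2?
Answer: 415/52 ≈ 7.9808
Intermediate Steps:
A(Y) = 3
H = ⅛ (H = 1/(5 + 3) = 1/8 = ⅛ ≈ 0.12500)
I(C) = ⅛
y(r) = -4 + 1/(8*r)
y(13)*(-27 + 5²) = (-4 + (⅛)/13)*(-27 + 5²) = (-4 + (⅛)*(1/13))*(-27 + 25) = (-4 + 1/104)*(-2) = -415/104*(-2) = 415/52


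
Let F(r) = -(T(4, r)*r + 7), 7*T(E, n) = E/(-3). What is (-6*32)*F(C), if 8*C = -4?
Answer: 9536/7 ≈ 1362.3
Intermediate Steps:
C = -1/2 (C = (1/8)*(-4) = -1/2 ≈ -0.50000)
T(E, n) = -E/21 (T(E, n) = (E/(-3))/7 = (E*(-1/3))/7 = (-E/3)/7 = -E/21)
F(r) = -7 + 4*r/21 (F(r) = -((-1/21*4)*r + 7) = -(-4*r/21 + 7) = -(7 - 4*r/21) = -7 + 4*r/21)
(-6*32)*F(C) = (-6*32)*(-7 + (4/21)*(-1/2)) = -192*(-7 - 2/21) = -192*(-149/21) = 9536/7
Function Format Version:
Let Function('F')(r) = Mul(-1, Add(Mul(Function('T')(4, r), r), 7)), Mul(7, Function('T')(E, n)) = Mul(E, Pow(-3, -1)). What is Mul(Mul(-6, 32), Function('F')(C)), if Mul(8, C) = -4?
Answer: Rational(9536, 7) ≈ 1362.3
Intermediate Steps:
C = Rational(-1, 2) (C = Mul(Rational(1, 8), -4) = Rational(-1, 2) ≈ -0.50000)
Function('T')(E, n) = Mul(Rational(-1, 21), E) (Function('T')(E, n) = Mul(Rational(1, 7), Mul(E, Pow(-3, -1))) = Mul(Rational(1, 7), Mul(E, Rational(-1, 3))) = Mul(Rational(1, 7), Mul(Rational(-1, 3), E)) = Mul(Rational(-1, 21), E))
Function('F')(r) = Add(-7, Mul(Rational(4, 21), r)) (Function('F')(r) = Mul(-1, Add(Mul(Mul(Rational(-1, 21), 4), r), 7)) = Mul(-1, Add(Mul(Rational(-4, 21), r), 7)) = Mul(-1, Add(7, Mul(Rational(-4, 21), r))) = Add(-7, Mul(Rational(4, 21), r)))
Mul(Mul(-6, 32), Function('F')(C)) = Mul(Mul(-6, 32), Add(-7, Mul(Rational(4, 21), Rational(-1, 2)))) = Mul(-192, Add(-7, Rational(-2, 21))) = Mul(-192, Rational(-149, 21)) = Rational(9536, 7)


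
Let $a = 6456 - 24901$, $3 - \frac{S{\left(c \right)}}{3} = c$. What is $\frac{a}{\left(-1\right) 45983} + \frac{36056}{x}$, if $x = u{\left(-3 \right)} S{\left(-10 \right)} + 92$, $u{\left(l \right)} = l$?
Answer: $- \frac{236785989}{164225} \approx -1441.8$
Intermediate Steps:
$S{\left(c \right)} = 9 - 3 c$
$a = -18445$ ($a = 6456 - 24901 = -18445$)
$x = -25$ ($x = - 3 \left(9 - -30\right) + 92 = - 3 \left(9 + 30\right) + 92 = \left(-3\right) 39 + 92 = -117 + 92 = -25$)
$\frac{a}{\left(-1\right) 45983} + \frac{36056}{x} = - \frac{18445}{\left(-1\right) 45983} + \frac{36056}{-25} = - \frac{18445}{-45983} + 36056 \left(- \frac{1}{25}\right) = \left(-18445\right) \left(- \frac{1}{45983}\right) - \frac{36056}{25} = \frac{2635}{6569} - \frac{36056}{25} = - \frac{236785989}{164225}$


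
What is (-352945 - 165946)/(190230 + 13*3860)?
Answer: -518891/240410 ≈ -2.1584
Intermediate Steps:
(-352945 - 165946)/(190230 + 13*3860) = -518891/(190230 + 50180) = -518891/240410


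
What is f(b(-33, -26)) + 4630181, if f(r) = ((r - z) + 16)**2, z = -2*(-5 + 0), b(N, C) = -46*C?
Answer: 6074985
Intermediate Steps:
z = 10 (z = -2*(-5) = 10)
f(r) = (6 + r)**2 (f(r) = ((r - 1*10) + 16)**2 = ((r - 10) + 16)**2 = ((-10 + r) + 16)**2 = (6 + r)**2)
f(b(-33, -26)) + 4630181 = (6 - 46*(-26))**2 + 4630181 = (6 + 1196)**2 + 4630181 = 1202**2 + 4630181 = 1444804 + 4630181 = 6074985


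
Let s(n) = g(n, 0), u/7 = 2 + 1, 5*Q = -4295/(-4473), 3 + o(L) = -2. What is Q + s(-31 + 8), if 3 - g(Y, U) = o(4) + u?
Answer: -57290/4473 ≈ -12.808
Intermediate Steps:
o(L) = -5 (o(L) = -3 - 2 = -5)
Q = 859/4473 (Q = (-4295/(-4473))/5 = (-4295*(-1/4473))/5 = (⅕)*(4295/4473) = 859/4473 ≈ 0.19204)
u = 21 (u = 7*(2 + 1) = 7*3 = 21)
g(Y, U) = -13 (g(Y, U) = 3 - (-5 + 21) = 3 - 1*16 = 3 - 16 = -13)
s(n) = -13
Q + s(-31 + 8) = 859/4473 - 13 = -57290/4473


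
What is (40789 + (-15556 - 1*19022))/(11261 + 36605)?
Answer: 6211/47866 ≈ 0.12976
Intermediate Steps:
(40789 + (-15556 - 1*19022))/(11261 + 36605) = (40789 + (-15556 - 19022))/47866 = (40789 - 34578)*(1/47866) = 6211*(1/47866) = 6211/47866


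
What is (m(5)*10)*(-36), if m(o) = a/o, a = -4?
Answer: 288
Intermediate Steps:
m(o) = -4/o
(m(5)*10)*(-36) = (-4/5*10)*(-36) = (-4*⅕*10)*(-36) = -⅘*10*(-36) = -8*(-36) = 288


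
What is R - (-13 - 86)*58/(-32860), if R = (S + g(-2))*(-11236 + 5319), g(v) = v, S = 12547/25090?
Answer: 182923468042/20611435 ≈ 8874.9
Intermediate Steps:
S = 12547/25090 (S = 12547*(1/25090) = 12547/25090 ≈ 0.50008)
R = 222674461/25090 (R = (12547/25090 - 2)*(-11236 + 5319) = -37633/25090*(-5917) = 222674461/25090 ≈ 8875.0)
R - (-13 - 86)*58/(-32860) = 222674461/25090 - (-13 - 86)*58/(-32860) = 222674461/25090 - (-99*58)*(-1)/32860 = 222674461/25090 - (-5742)*(-1)/32860 = 222674461/25090 - 1*2871/16430 = 222674461/25090 - 2871/16430 = 182923468042/20611435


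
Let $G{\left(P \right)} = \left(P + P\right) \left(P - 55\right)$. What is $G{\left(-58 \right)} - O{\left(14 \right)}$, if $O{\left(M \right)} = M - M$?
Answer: $13108$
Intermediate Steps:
$G{\left(P \right)} = 2 P \left(-55 + P\right)$
$O{\left(M \right)} = 0$
$G{\left(-58 \right)} - O{\left(14 \right)} = 2 \left(-58\right) \left(-55 - 58\right) - 0 = 2 \left(-58\right) \left(-113\right) + 0 = 13108 + 0 = 13108$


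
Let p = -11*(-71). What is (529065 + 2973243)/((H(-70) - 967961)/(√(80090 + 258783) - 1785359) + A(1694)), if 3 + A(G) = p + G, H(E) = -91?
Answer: 191684337352281131283/135324367945975997 - 23544557389*√338873/135324367945975997 ≈ 1416.5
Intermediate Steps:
p = 781
A(G) = 778 + G (A(G) = -3 + (781 + G) = 778 + G)
(529065 + 2973243)/((H(-70) - 967961)/(√(80090 + 258783) - 1785359) + A(1694)) = (529065 + 2973243)/((-91 - 967961)/(√(80090 + 258783) - 1785359) + (778 + 1694)) = 3502308/(-968052/(√338873 - 1785359) + 2472) = 3502308/(-968052/(-1785359 + √338873) + 2472) = 3502308/(2472 - 968052/(-1785359 + √338873))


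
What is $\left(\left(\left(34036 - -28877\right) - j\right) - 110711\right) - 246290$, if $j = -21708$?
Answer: $-272380$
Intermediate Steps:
$\left(\left(\left(34036 - -28877\right) - j\right) - 110711\right) - 246290 = \left(\left(\left(34036 - -28877\right) - -21708\right) - 110711\right) - 246290 = \left(\left(\left(34036 + 28877\right) + 21708\right) - 110711\right) - 246290 = \left(\left(62913 + 21708\right) - 110711\right) - 246290 = \left(84621 - 110711\right) - 246290 = -26090 - 246290 = -272380$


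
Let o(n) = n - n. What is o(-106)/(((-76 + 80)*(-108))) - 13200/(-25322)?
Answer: 600/1151 ≈ 0.52129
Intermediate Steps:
o(n) = 0
o(-106)/(((-76 + 80)*(-108))) - 13200/(-25322) = 0/(((-76 + 80)*(-108))) - 13200/(-25322) = 0/((4*(-108))) - 13200*(-1/25322) = 0/(-432) + 600/1151 = 0*(-1/432) + 600/1151 = 0 + 600/1151 = 600/1151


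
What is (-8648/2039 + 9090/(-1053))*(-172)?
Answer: 528247432/238563 ≈ 2214.3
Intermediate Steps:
(-8648/2039 + 9090/(-1053))*(-172) = (-8648*1/2039 + 9090*(-1/1053))*(-172) = (-8648/2039 - 1010/117)*(-172) = -3071206/238563*(-172) = 528247432/238563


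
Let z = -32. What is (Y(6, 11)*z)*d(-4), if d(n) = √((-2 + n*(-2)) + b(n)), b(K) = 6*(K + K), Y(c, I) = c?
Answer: -192*I*√42 ≈ -1244.3*I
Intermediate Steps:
b(K) = 12*K (b(K) = 6*(2*K) = 12*K)
d(n) = √(-2 + 10*n) (d(n) = √((-2 + n*(-2)) + 12*n) = √((-2 - 2*n) + 12*n) = √(-2 + 10*n))
(Y(6, 11)*z)*d(-4) = (6*(-32))*√(-2 + 10*(-4)) = -192*√(-2 - 40) = -192*I*√42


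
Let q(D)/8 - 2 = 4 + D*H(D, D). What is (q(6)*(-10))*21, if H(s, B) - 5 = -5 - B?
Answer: 50400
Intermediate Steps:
H(s, B) = -B (H(s, B) = 5 + (-5 - B) = -B)
q(D) = 48 - 8*D**2 (q(D) = 16 + 8*(4 + D*(-D)) = 16 + 8*(4 - D**2) = 16 + (32 - 8*D**2) = 48 - 8*D**2)
(q(6)*(-10))*21 = ((48 - 8*6**2)*(-10))*21 = ((48 - 8*36)*(-10))*21 = ((48 - 288)*(-10))*21 = -240*(-10)*21 = 2400*21 = 50400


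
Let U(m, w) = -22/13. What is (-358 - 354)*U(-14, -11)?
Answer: 15664/13 ≈ 1204.9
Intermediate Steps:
U(m, w) = -22/13 (U(m, w) = -22*1/13 = -22/13)
(-358 - 354)*U(-14, -11) = (-358 - 354)*(-22/13) = -712*(-22/13) = 15664/13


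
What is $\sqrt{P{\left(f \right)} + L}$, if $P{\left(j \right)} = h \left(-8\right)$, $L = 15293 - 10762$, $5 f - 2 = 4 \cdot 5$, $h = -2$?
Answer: $\sqrt{4547} \approx 67.431$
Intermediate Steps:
$f = \frac{22}{5}$ ($f = \frac{2}{5} + \frac{4 \cdot 5}{5} = \frac{2}{5} + \frac{1}{5} \cdot 20 = \frac{2}{5} + 4 = \frac{22}{5} \approx 4.4$)
$L = 4531$ ($L = 15293 - 10762 = 4531$)
$P{\left(j \right)} = 16$ ($P{\left(j \right)} = \left(-2\right) \left(-8\right) = 16$)
$\sqrt{P{\left(f \right)} + L} = \sqrt{16 + 4531} = \sqrt{4547}$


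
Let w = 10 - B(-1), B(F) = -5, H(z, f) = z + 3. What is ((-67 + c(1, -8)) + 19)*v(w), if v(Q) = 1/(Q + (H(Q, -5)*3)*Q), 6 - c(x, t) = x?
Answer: -43/825 ≈ -0.052121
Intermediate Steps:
H(z, f) = 3 + z
c(x, t) = 6 - x
w = 15 (w = 10 - 1*(-5) = 10 + 5 = 15)
v(Q) = 1/(Q + Q*(9 + 3*Q)) (v(Q) = 1/(Q + ((3 + Q)*3)*Q) = 1/(Q + (9 + 3*Q)*Q) = 1/(Q + Q*(9 + 3*Q)))
((-67 + c(1, -8)) + 19)*v(w) = ((-67 + (6 - 1*1)) + 19)*(1/(15*(10 + 3*15))) = ((-67 + (6 - 1)) + 19)*(1/(15*(10 + 45))) = ((-67 + 5) + 19)*((1/15)/55) = (-62 + 19)*((1/15)*(1/55)) = -43*1/825 = -43/825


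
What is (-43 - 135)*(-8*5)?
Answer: 7120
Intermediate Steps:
(-43 - 135)*(-8*5) = -178*(-40) = 7120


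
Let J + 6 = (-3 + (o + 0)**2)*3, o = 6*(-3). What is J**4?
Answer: 838779390801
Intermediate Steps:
o = -18
J = 957 (J = -6 + (-3 + (-18 + 0)**2)*3 = -6 + (-3 + (-18)**2)*3 = -6 + (-3 + 324)*3 = -6 + 321*3 = -6 + 963 = 957)
J**4 = 957**4 = 838779390801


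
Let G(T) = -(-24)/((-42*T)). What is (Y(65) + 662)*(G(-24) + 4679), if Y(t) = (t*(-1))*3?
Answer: 91774373/42 ≈ 2.1851e+6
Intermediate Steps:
Y(t) = -3*t (Y(t) = -t*3 = -3*t)
G(T) = -4/(7*T) (G(T) = -(-24)*(-1/(42*T)) = -4/(7*T))
(Y(65) + 662)*(G(-24) + 4679) = (-3*65 + 662)*(-4/7/(-24) + 4679) = (-195 + 662)*(-4/7*(-1/24) + 4679) = 467*(1/42 + 4679) = 467*(196519/42) = 91774373/42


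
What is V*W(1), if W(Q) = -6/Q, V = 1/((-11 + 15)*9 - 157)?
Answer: 6/121 ≈ 0.049587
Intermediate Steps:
V = -1/121 (V = 1/(4*9 - 157) = 1/(36 - 157) = 1/(-121) = -1/121 ≈ -0.0082645)
V*W(1) = -(-6)/(121*1) = -(-6)/121 = -1/121*(-6) = 6/121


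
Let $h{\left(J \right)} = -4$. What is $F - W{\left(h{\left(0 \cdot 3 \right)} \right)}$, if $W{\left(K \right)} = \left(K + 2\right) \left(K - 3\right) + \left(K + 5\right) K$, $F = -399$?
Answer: $-409$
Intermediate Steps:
$W{\left(K \right)} = K \left(5 + K\right) + \left(-3 + K\right) \left(2 + K\right)$ ($W{\left(K \right)} = \left(2 + K\right) \left(-3 + K\right) + \left(5 + K\right) K = \left(-3 + K\right) \left(2 + K\right) + K \left(5 + K\right) = K \left(5 + K\right) + \left(-3 + K\right) \left(2 + K\right)$)
$F - W{\left(h{\left(0 \cdot 3 \right)} \right)} = -399 - \left(-6 + 2 \left(-4\right)^{2} + 4 \left(-4\right)\right) = -399 - \left(-6 + 2 \cdot 16 - 16\right) = -399 - \left(-6 + 32 - 16\right) = -399 - 10 = -409$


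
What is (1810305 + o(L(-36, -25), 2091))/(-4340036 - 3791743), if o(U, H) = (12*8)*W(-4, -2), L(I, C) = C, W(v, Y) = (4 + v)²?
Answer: -201145/903531 ≈ -0.22262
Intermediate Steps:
o(U, H) = 0 (o(U, H) = (12*8)*(4 - 4)² = 96*0² = 96*0 = 0)
(1810305 + o(L(-36, -25), 2091))/(-4340036 - 3791743) = (1810305 + 0)/(-4340036 - 3791743) = 1810305/(-8131779) = 1810305*(-1/8131779) = -201145/903531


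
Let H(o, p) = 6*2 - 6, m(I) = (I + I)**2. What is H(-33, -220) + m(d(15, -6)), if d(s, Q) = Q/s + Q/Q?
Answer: 186/25 ≈ 7.4400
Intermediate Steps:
d(s, Q) = 1 + Q/s (d(s, Q) = Q/s + 1 = 1 + Q/s)
m(I) = 4*I**2 (m(I) = (2*I)**2 = 4*I**2)
H(o, p) = 6 (H(o, p) = 12 - 6 = 6)
H(-33, -220) + m(d(15, -6)) = 6 + 4*((-6 + 15)/15)**2 = 6 + 4*((1/15)*9)**2 = 6 + 4*(3/5)**2 = 6 + 4*(9/25) = 6 + 36/25 = 186/25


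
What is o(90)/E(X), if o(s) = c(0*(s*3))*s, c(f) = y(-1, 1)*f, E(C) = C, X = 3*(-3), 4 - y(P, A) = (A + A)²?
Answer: 0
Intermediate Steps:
y(P, A) = 4 - 4*A² (y(P, A) = 4 - (A + A)² = 4 - (2*A)² = 4 - 4*A²)
X = -9
c(f) = 0 (c(f) = (4 - 4*1²)*f = (4 - 4*1)*f = (4 - 4)*f = 0*f = 0)
o(s) = 0 (o(s) = 0*s = 0)
o(90)/E(X) = 0/(-9) = 0*(-⅑) = 0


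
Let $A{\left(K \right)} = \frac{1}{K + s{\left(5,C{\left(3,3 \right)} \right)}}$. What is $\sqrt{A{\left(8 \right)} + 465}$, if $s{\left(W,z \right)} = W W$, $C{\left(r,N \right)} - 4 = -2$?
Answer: $\frac{\sqrt{506418}}{33} \approx 21.565$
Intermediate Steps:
$C{\left(r,N \right)} = 2$ ($C{\left(r,N \right)} = 4 - 2 = 2$)
$s{\left(W,z \right)} = W^{2}$
$A{\left(K \right)} = \frac{1}{25 + K}$ ($A{\left(K \right)} = \frac{1}{K + 5^{2}} = \frac{1}{K + 25} = \frac{1}{25 + K}$)
$\sqrt{A{\left(8 \right)} + 465} = \sqrt{\frac{1}{25 + 8} + 465} = \sqrt{\frac{1}{33} + 465} = \sqrt{\frac{15346}{33}} = \frac{\sqrt{506418}}{33}$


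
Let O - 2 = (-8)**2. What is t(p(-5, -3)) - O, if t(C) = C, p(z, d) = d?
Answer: -69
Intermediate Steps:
O = 66 (O = 2 + (-8)**2 = 2 + 64 = 66)
t(p(-5, -3)) - O = -3 - 1*66 = -3 - 66 = -69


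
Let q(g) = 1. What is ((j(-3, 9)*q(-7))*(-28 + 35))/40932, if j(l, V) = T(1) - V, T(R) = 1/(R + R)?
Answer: -119/81864 ≈ -0.0014536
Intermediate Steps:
T(R) = 1/(2*R)
j(l, V) = ½ - V (j(l, V) = (½)/1 - V = (½)*1 - V = ½ - V)
((j(-3, 9)*q(-7))*(-28 + 35))/40932 = (((½ - 1*9)*1)*(-28 + 35))/40932 = (((½ - 9)*1)*7)*(1/40932) = (-17/2*1*7)*(1/40932) = -17/2*7*(1/40932) = -119/2*1/40932 = -119/81864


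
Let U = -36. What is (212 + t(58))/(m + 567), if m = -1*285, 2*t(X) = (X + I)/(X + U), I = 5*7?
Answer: 9421/12408 ≈ 0.75927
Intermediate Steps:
I = 35
t(X) = (35 + X)/(2*(-36 + X)) (t(X) = ((X + 35)/(X - 36))/2 = ((35 + X)/(-36 + X))/2 = (35 + X)/(2*(-36 + X)))
m = -285
(212 + t(58))/(m + 567) = (212 + (35 + 58)/(2*(-36 + 58)))/(-285 + 567) = (212 + (1/2)*93/22)/282 = (212 + (1/2)*(1/22)*93)*(1/282) = (212 + 93/44)*(1/282) = (9421/44)*(1/282) = 9421/12408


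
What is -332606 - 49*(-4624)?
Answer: -106030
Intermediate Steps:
-332606 - 49*(-4624) = -332606 - 1*(-226576) = -332606 + 226576 = -106030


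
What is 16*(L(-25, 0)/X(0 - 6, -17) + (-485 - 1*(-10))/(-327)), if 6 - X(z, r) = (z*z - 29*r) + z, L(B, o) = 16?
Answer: 3845488/169059 ≈ 22.746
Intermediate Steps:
X(z, r) = 6 - z - z² + 29*r (X(z, r) = 6 - ((z*z - 29*r) + z) = 6 - ((z² - 29*r) + z) = 6 - (z + z² - 29*r) = 6 + (-z - z² + 29*r) = 6 - z - z² + 29*r)
16*(L(-25, 0)/X(0 - 6, -17) + (-485 - 1*(-10))/(-327)) = 16*(16/(6 - (0 - 6) - (0 - 6)² + 29*(-17)) + (-485 - 1*(-10))/(-327)) = 16*(16/(6 - 1*(-6) - 1*(-6)² - 493) + (-485 + 10)*(-1/327)) = 16*(16/(6 + 6 - 1*36 - 493) - 475*(-1/327)) = 16*(16/(6 + 6 - 36 - 493) + 475/327) = 16*(16/(-517) + 475/327) = 16*(16*(-1/517) + 475/327) = 16*(-16/517 + 475/327) = 16*(240343/169059) = 3845488/169059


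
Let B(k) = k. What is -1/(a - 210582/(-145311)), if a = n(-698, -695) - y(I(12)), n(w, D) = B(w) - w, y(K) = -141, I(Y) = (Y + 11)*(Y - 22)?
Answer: -48437/6899811 ≈ -0.0070200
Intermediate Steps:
I(Y) = (-22 + Y)*(11 + Y) (I(Y) = (11 + Y)*(-22 + Y) = (-22 + Y)*(11 + Y))
n(w, D) = 0 (n(w, D) = w - w = 0)
a = 141 (a = 0 - 1*(-141) = 0 + 141 = 141)
-1/(a - 210582/(-145311)) = -1/(141 - 210582/(-145311)) = -1/(141 - 210582*(-1/145311)) = -1/(141 + 70194/48437) = -1/6899811/48437 = -1*48437/6899811 = -48437/6899811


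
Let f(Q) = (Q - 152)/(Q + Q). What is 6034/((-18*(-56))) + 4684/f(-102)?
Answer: 34454033/9144 ≈ 3767.9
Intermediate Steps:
f(Q) = (-152 + Q)/(2*Q) (f(Q) = (-152 + Q)/((2*Q)) = (-152 + Q)*(1/(2*Q)) = (-152 + Q)/(2*Q))
6034/((-18*(-56))) + 4684/f(-102) = 6034/((-18*(-56))) + 4684/(((1/2)*(-152 - 102)/(-102))) = 6034/1008 + 4684/(((1/2)*(-1/102)*(-254))) = 6034*(1/1008) + 4684/(127/102) = 431/72 + 4684*(102/127) = 431/72 + 477768/127 = 34454033/9144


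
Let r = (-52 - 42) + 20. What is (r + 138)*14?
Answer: 896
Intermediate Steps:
r = -74 (r = -94 + 20 = -74)
(r + 138)*14 = (-74 + 138)*14 = 64*14 = 896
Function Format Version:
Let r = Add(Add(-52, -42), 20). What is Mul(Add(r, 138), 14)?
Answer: 896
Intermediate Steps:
r = -74 (r = Add(-94, 20) = -74)
Mul(Add(r, 138), 14) = Mul(Add(-74, 138), 14) = Mul(64, 14) = 896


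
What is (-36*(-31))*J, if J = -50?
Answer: -55800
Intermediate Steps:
(-36*(-31))*J = -36*(-31)*(-50) = 1116*(-50) = -55800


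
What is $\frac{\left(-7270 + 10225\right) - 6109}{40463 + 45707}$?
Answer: $- \frac{1577}{43085} \approx -0.036602$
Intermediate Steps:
$\frac{\left(-7270 + 10225\right) - 6109}{40463 + 45707} = \frac{2955 - 6109}{86170} = \left(-3154\right) \frac{1}{86170} = - \frac{1577}{43085}$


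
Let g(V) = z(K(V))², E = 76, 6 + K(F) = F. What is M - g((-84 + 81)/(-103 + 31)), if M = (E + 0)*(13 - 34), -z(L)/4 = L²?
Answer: -451256257/20736 ≈ -21762.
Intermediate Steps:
K(F) = -6 + F
z(L) = -4*L²
M = -1596 (M = (76 + 0)*(13 - 34) = 76*(-21) = -1596)
g(V) = 16*(-6 + V)⁴ (g(V) = (-4*(-6 + V)²)² = 16*(-6 + V)⁴)
M - g((-84 + 81)/(-103 + 31)) = -1596 - 16*(-6 + (-84 + 81)/(-103 + 31))⁴ = -1596 - 16*(-6 - 3/(-72))⁴ = -1596 - 16*(-6 - 3*(-1/72))⁴ = -1596 - 16*(-6 + 1/24)⁴ = -1596 - 16*(-143/24)⁴ = -1596 - 16*418161601/331776 = -1596 - 1*418161601/20736 = -1596 - 418161601/20736 = -451256257/20736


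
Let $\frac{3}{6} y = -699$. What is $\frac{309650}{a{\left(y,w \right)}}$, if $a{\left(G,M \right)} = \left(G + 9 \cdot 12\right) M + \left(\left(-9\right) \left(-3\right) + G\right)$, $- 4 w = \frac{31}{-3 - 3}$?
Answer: $- \frac{1238600}{12149} \approx -101.95$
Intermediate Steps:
$y = -1398$ ($y = 2 \left(-699\right) = -1398$)
$w = \frac{31}{24}$ ($w = - \frac{31 \frac{1}{-3 - 3}}{4} = - \frac{31 \frac{1}{-6}}{4} = - \frac{31 \left(- \frac{1}{6}\right)}{4} = \left(- \frac{1}{4}\right) \left(- \frac{31}{6}\right) = \frac{31}{24} \approx 1.2917$)
$a{\left(G,M \right)} = 27 + G + M \left(108 + G\right)$ ($a{\left(G,M \right)} = \left(G + 108\right) M + \left(27 + G\right) = \left(108 + G\right) M + \left(27 + G\right) = M \left(108 + G\right) + \left(27 + G\right) = 27 + G + M \left(108 + G\right)$)
$\frac{309650}{a{\left(y,w \right)}} = \frac{309650}{27 - 1398 + 108 \cdot \frac{31}{24} - \frac{7223}{4}} = \frac{309650}{27 - 1398 + \frac{279}{2} - \frac{7223}{4}} = \frac{309650}{- \frac{12149}{4}} = 309650 \left(- \frac{4}{12149}\right) = - \frac{1238600}{12149}$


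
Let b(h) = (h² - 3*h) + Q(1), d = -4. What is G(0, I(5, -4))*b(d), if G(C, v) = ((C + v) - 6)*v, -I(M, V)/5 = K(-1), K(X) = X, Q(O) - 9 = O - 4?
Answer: -170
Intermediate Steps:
Q(O) = 5 + O (Q(O) = 9 + (O - 4) = 9 + (-4 + O) = 5 + O)
I(M, V) = 5 (I(M, V) = -5*(-1) = 5)
G(C, v) = v*(-6 + C + v) (G(C, v) = (-6 + C + v)*v = v*(-6 + C + v))
b(h) = 6 + h² - 3*h (b(h) = (h² - 3*h) + (5 + 1) = (h² - 3*h) + 6 = 6 + h² - 3*h)
G(0, I(5, -4))*b(d) = (5*(-6 + 0 + 5))*(6 + (-4)² - 3*(-4)) = (5*(-1))*(6 + 16 + 12) = -5*34 = -170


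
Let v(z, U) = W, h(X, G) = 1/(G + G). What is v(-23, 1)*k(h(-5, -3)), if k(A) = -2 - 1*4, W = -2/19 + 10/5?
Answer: -216/19 ≈ -11.368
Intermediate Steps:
W = 36/19 (W = -2*1/19 + 10*(⅕) = -2/19 + 2 = 36/19 ≈ 1.8947)
h(X, G) = 1/(2*G)
v(z, U) = 36/19
k(A) = -6 (k(A) = -2 - 4 = -6)
v(-23, 1)*k(h(-5, -3)) = (36/19)*(-6) = -216/19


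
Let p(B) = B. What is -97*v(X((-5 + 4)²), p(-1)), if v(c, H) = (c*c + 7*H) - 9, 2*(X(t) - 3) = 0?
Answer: 679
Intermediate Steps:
X(t) = 3 (X(t) = 3 + (½)*0 = 3 + 0 = 3)
v(c, H) = -9 + c² + 7*H (v(c, H) = (c² + 7*H) - 9 = -9 + c² + 7*H)
-97*v(X((-5 + 4)²), p(-1)) = -97*(-9 + 3² + 7*(-1)) = -97*(-9 + 9 - 7) = -97*(-7) = 679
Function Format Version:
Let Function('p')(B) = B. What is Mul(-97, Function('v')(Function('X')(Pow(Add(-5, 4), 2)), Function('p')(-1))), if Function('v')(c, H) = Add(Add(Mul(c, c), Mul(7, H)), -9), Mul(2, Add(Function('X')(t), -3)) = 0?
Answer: 679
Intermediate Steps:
Function('X')(t) = 3 (Function('X')(t) = Add(3, Mul(Rational(1, 2), 0)) = Add(3, 0) = 3)
Function('v')(c, H) = Add(-9, Pow(c, 2), Mul(7, H)) (Function('v')(c, H) = Add(Add(Pow(c, 2), Mul(7, H)), -9) = Add(-9, Pow(c, 2), Mul(7, H)))
Mul(-97, Function('v')(Function('X')(Pow(Add(-5, 4), 2)), Function('p')(-1))) = Mul(-97, Add(-9, Pow(3, 2), Mul(7, -1))) = Mul(-97, Add(-9, 9, -7)) = Mul(-97, -7) = 679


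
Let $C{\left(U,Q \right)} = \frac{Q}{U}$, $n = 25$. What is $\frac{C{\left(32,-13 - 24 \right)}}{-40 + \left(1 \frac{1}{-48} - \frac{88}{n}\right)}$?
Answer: $\frac{2775}{104498} \approx 0.026556$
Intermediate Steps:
$\frac{C{\left(32,-13 - 24 \right)}}{-40 + \left(1 \frac{1}{-48} - \frac{88}{n}\right)} = \frac{\left(-13 - 24\right) \frac{1}{32}}{-40 + \left(1 \frac{1}{-48} - \frac{88}{25}\right)} = \frac{\left(-13 - 24\right) \frac{1}{32}}{-40 + \left(1 \left(- \frac{1}{48}\right) - \frac{88}{25}\right)} = \frac{\left(-37\right) \frac{1}{32}}{-40 - \frac{4249}{1200}} = \frac{1}{-40 - \frac{4249}{1200}} \left(- \frac{37}{32}\right) = \frac{1}{- \frac{52249}{1200}} \left(- \frac{37}{32}\right) = \left(- \frac{1200}{52249}\right) \left(- \frac{37}{32}\right) = \frac{2775}{104498}$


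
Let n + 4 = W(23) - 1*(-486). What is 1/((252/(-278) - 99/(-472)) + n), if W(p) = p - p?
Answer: 65608/31577345 ≈ 0.0020777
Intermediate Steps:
W(p) = 0
n = 482 (n = -4 + (0 - 1*(-486)) = -4 + (0 + 486) = -4 + 486 = 482)
1/((252/(-278) - 99/(-472)) + n) = 1/((252/(-278) - 99/(-472)) + 482) = 1/((252*(-1/278) - 99*(-1/472)) + 482) = 1/((-126/139 + 99/472) + 482) = 1/(-45711/65608 + 482) = 1/(31577345/65608) = 65608/31577345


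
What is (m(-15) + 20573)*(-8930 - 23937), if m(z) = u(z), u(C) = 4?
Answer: -676304259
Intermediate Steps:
m(z) = 4
(m(-15) + 20573)*(-8930 - 23937) = (4 + 20573)*(-8930 - 23937) = 20577*(-32867) = -676304259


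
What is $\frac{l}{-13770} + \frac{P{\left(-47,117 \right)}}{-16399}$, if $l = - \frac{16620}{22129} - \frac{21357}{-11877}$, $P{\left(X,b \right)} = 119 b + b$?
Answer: $- \frac{5646322197435143}{6594431205252510} \approx -0.85623$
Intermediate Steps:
$P{\left(X,b \right)} = 120 b$
$l = \frac{91737771}{87608711}$ ($l = \left(-16620\right) \frac{1}{22129} - - \frac{7119}{3959} = - \frac{16620}{22129} + \frac{7119}{3959} = \frac{91737771}{87608711} \approx 1.0471$)
$\frac{l}{-13770} + \frac{P{\left(-47,117 \right)}}{-16399} = \frac{91737771}{87608711 \left(-13770\right)} + \frac{120 \cdot 117}{-16399} = \frac{91737771}{87608711} \left(- \frac{1}{13770}\right) + 14040 \left(- \frac{1}{16399}\right) = - \frac{30579257}{402123983490} - \frac{14040}{16399} = - \frac{5646322197435143}{6594431205252510}$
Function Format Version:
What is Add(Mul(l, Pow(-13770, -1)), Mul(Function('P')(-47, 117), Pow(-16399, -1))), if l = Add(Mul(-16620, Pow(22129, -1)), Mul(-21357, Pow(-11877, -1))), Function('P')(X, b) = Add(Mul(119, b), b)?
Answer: Rational(-5646322197435143, 6594431205252510) ≈ -0.85623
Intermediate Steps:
Function('P')(X, b) = Mul(120, b)
l = Rational(91737771, 87608711) (l = Add(Mul(-16620, Rational(1, 22129)), Mul(-21357, Rational(-1, 11877))) = Add(Rational(-16620, 22129), Rational(7119, 3959)) = Rational(91737771, 87608711) ≈ 1.0471)
Add(Mul(l, Pow(-13770, -1)), Mul(Function('P')(-47, 117), Pow(-16399, -1))) = Add(Mul(Rational(91737771, 87608711), Pow(-13770, -1)), Mul(Mul(120, 117), Pow(-16399, -1))) = Add(Mul(Rational(91737771, 87608711), Rational(-1, 13770)), Mul(14040, Rational(-1, 16399))) = Add(Rational(-30579257, 402123983490), Rational(-14040, 16399)) = Rational(-5646322197435143, 6594431205252510)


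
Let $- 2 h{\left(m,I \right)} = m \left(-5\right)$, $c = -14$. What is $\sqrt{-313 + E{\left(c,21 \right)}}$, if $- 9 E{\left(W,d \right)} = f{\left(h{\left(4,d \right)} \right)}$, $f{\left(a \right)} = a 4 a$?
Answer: $\frac{i \sqrt{3217}}{3} \approx 18.906 i$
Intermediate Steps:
$h{\left(m,I \right)} = \frac{5 m}{2}$ ($h{\left(m,I \right)} = - \frac{m \left(-5\right)}{2} = - \frac{\left(-5\right) m}{2} = \frac{5 m}{2}$)
$f{\left(a \right)} = 4 a^{2}$ ($f{\left(a \right)} = 4 a a = 4 a^{2}$)
$E{\left(W,d \right)} = - \frac{400}{9}$ ($E{\left(W,d \right)} = - \frac{4 \left(\frac{5}{2} \cdot 4\right)^{2}}{9} = - \frac{4 \cdot 10^{2}}{9} = - \frac{4 \cdot 100}{9} = \left(- \frac{1}{9}\right) 400 = - \frac{400}{9}$)
$\sqrt{-313 + E{\left(c,21 \right)}} = \sqrt{-313 - \frac{400}{9}} = \sqrt{- \frac{3217}{9}} = \frac{i \sqrt{3217}}{3}$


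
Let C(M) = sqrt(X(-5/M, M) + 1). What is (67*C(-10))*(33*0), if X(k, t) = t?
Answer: 0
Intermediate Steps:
C(M) = sqrt(1 + M) (C(M) = sqrt(M + 1) = sqrt(1 + M))
(67*C(-10))*(33*0) = (67*sqrt(1 - 10))*(33*0) = (67*sqrt(-9))*0 = (67*(3*I))*0 = (201*I)*0 = 0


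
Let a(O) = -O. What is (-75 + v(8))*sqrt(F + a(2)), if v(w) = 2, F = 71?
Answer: -73*sqrt(69) ≈ -606.38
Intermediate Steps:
(-75 + v(8))*sqrt(F + a(2)) = (-75 + 2)*sqrt(71 - 1*2) = -73*sqrt(71 - 2) = -73*sqrt(69)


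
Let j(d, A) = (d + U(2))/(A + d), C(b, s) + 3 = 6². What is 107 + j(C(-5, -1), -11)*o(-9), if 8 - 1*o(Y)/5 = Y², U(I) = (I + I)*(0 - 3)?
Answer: -5311/22 ≈ -241.41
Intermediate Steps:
C(b, s) = 33 (C(b, s) = -3 + 6² = -3 + 36 = 33)
U(I) = -6*I (U(I) = (2*I)*(-3) = -6*I)
j(d, A) = (-12 + d)/(A + d) (j(d, A) = (d - 6*2)/(A + d) = (d - 12)/(A + d) = (-12 + d)/(A + d))
o(Y) = 40 - 5*Y²
107 + j(C(-5, -1), -11)*o(-9) = 107 + ((-12 + 33)/(-11 + 33))*(40 - 5*(-9)²) = 107 + (21/22)*(40 - 5*81) = 107 + ((1/22)*21)*(40 - 405) = 107 + (21/22)*(-365) = 107 - 7665/22 = -5311/22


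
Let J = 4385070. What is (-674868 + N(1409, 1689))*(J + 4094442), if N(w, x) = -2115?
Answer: -5740485472296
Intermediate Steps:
(-674868 + N(1409, 1689))*(J + 4094442) = (-674868 - 2115)*(4385070 + 4094442) = -676983*8479512 = -5740485472296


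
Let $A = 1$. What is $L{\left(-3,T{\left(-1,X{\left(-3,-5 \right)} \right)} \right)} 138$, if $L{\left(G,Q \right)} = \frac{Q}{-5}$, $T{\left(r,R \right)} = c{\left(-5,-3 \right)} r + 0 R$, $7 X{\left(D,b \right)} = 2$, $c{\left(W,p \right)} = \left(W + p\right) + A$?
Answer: $- \frac{966}{5} \approx -193.2$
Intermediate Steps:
$c{\left(W,p \right)} = 1 + W + p$ ($c{\left(W,p \right)} = \left(W + p\right) + 1 = 1 + W + p$)
$X{\left(D,b \right)} = \frac{2}{7}$ ($X{\left(D,b \right)} = \frac{1}{7} \cdot 2 = \frac{2}{7}$)
$T{\left(r,R \right)} = - 7 r$ ($T{\left(r,R \right)} = \left(1 - 5 - 3\right) r + 0 R = - 7 r + 0 = - 7 r$)
$L{\left(G,Q \right)} = - \frac{Q}{5}$ ($L{\left(G,Q \right)} = Q \left(- \frac{1}{5}\right) = - \frac{Q}{5}$)
$L{\left(-3,T{\left(-1,X{\left(-3,-5 \right)} \right)} \right)} 138 = - \frac{\left(-7\right) \left(-1\right)}{5} \cdot 138 = \left(- \frac{1}{5}\right) 7 \cdot 138 = \left(- \frac{7}{5}\right) 138 = - \frac{966}{5}$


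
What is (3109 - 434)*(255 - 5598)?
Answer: -14292525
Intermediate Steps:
(3109 - 434)*(255 - 5598) = 2675*(-5343) = -14292525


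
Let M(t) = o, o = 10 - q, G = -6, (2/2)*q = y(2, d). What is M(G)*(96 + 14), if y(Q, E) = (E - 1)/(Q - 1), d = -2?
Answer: 1430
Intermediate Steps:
y(Q, E) = (-1 + E)/(-1 + Q)
q = -3 (q = (-1 - 2)/(-1 + 2) = -3/1 = 1*(-3) = -3)
o = 13 (o = 10 - 1*(-3) = 10 + 3 = 13)
M(t) = 13
M(G)*(96 + 14) = 13*(96 + 14) = 13*110 = 1430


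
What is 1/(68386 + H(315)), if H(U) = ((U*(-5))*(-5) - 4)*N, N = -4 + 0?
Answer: 1/36902 ≈ 2.7099e-5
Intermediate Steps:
N = -4
H(U) = 16 - 100*U (H(U) = ((U*(-5))*(-5) - 4)*(-4) = (-5*U*(-5) - 4)*(-4) = (25*U - 4)*(-4) = (-4 + 25*U)*(-4) = 16 - 100*U)
1/(68386 + H(315)) = 1/(68386 + (16 - 100*315)) = 1/(68386 + (16 - 31500)) = 1/(68386 - 31484) = 1/36902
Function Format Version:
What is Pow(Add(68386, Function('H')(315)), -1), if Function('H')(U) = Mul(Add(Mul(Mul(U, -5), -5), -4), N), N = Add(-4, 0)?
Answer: Rational(1, 36902) ≈ 2.7099e-5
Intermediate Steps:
N = -4
Function('H')(U) = Add(16, Mul(-100, U)) (Function('H')(U) = Mul(Add(Mul(Mul(U, -5), -5), -4), -4) = Mul(Add(Mul(Mul(-5, U), -5), -4), -4) = Mul(Add(Mul(25, U), -4), -4) = Mul(Add(-4, Mul(25, U)), -4) = Add(16, Mul(-100, U)))
Pow(Add(68386, Function('H')(315)), -1) = Pow(Add(68386, Add(16, Mul(-100, 315))), -1) = Pow(Add(68386, Add(16, -31500)), -1) = Pow(Add(68386, -31484), -1) = Pow(36902, -1) = Rational(1, 36902)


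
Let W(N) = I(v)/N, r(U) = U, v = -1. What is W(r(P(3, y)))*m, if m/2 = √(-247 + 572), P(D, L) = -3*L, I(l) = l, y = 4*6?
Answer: 5*√13/36 ≈ 0.50077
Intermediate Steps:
y = 24
m = 10*√13 (m = 2*√(-247 + 572) = 2*√325 = 2*(5*√13) = 10*√13 ≈ 36.056)
W(N) = -1/N
W(r(P(3, y)))*m = (-1/((-3*24)))*(10*√13) = (-1/(-72))*(10*√13) = (-1*(-1/72))*(10*√13) = (10*√13)/72 = 5*√13/36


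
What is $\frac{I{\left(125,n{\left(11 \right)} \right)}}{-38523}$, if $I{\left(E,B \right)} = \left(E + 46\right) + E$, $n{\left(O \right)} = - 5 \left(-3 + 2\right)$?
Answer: $- \frac{296}{38523} \approx -0.0076837$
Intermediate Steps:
$n{\left(O \right)} = 5$ ($n{\left(O \right)} = \left(-5\right) \left(-1\right) = 5$)
$I{\left(E,B \right)} = 46 + 2 E$ ($I{\left(E,B \right)} = \left(46 + E\right) + E = 46 + 2 E$)
$\frac{I{\left(125,n{\left(11 \right)} \right)}}{-38523} = \frac{46 + 2 \cdot 125}{-38523} = \left(46 + 250\right) \left(- \frac{1}{38523}\right) = 296 \left(- \frac{1}{38523}\right) = - \frac{296}{38523}$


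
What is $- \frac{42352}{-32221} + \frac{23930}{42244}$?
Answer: $\frac{1280083209}{680571962} \approx 1.8809$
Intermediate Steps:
$- \frac{42352}{-32221} + \frac{23930}{42244} = \left(-42352\right) \left(- \frac{1}{32221}\right) + 23930 \cdot \frac{1}{42244} = \frac{42352}{32221} + \frac{11965}{21122} = \frac{1280083209}{680571962}$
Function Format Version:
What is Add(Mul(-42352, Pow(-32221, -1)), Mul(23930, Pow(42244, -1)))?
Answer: Rational(1280083209, 680571962) ≈ 1.8809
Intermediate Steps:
Add(Mul(-42352, Pow(-32221, -1)), Mul(23930, Pow(42244, -1))) = Add(Mul(-42352, Rational(-1, 32221)), Mul(23930, Rational(1, 42244))) = Add(Rational(42352, 32221), Rational(11965, 21122)) = Rational(1280083209, 680571962)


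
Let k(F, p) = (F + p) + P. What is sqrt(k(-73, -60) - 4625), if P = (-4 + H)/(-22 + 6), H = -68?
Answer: I*sqrt(19014)/2 ≈ 68.946*I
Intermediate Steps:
P = 9/2 (P = (-4 - 68)/(-22 + 6) = -72/(-16) = -72*(-1/16) = 9/2 ≈ 4.5000)
k(F, p) = 9/2 + F + p (k(F, p) = (F + p) + 9/2 = 9/2 + F + p)
sqrt(k(-73, -60) - 4625) = sqrt((9/2 - 73 - 60) - 4625) = sqrt(-257/2 - 4625) = sqrt(-9507/2) = I*sqrt(19014)/2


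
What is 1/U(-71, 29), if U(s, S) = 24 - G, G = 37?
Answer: -1/13 ≈ -0.076923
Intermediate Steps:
U(s, S) = -13 (U(s, S) = 24 - 1*37 = 24 - 37 = -13)
1/U(-71, 29) = 1/(-13) = -1/13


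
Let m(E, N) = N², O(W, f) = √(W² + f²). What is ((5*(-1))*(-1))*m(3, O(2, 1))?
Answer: 25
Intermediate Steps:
((5*(-1))*(-1))*m(3, O(2, 1)) = ((5*(-1))*(-1))*(√(2² + 1²))² = (-5*(-1))*(√(4 + 1))² = 5*(√5)² = 5*5 = 25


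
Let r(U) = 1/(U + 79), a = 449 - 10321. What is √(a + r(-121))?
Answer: 5*I*√696570/42 ≈ 99.358*I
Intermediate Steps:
a = -9872
r(U) = 1/(79 + U)
√(a + r(-121)) = √(-9872 + 1/(79 - 121)) = √(-9872 + 1/(-42)) = √(-9872 - 1/42) = √(-414625/42) = 5*I*√696570/42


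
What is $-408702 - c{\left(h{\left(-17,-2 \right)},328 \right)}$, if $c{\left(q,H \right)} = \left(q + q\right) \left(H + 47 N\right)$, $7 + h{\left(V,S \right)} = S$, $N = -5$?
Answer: $-407028$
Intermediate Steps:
$h{\left(V,S \right)} = -7 + S$
$c{\left(q,H \right)} = 2 q \left(-235 + H\right)$ ($c{\left(q,H \right)} = \left(q + q\right) \left(H + 47 \left(-5\right)\right) = 2 q \left(H - 235\right) = 2 q \left(-235 + H\right)$)
$-408702 - c{\left(h{\left(-17,-2 \right)},328 \right)} = -408702 - 2 \left(-7 - 2\right) \left(-235 + 328\right) = -408702 - 2 \left(-9\right) 93 = -408702 - -1674 = -408702 + 1674 = -407028$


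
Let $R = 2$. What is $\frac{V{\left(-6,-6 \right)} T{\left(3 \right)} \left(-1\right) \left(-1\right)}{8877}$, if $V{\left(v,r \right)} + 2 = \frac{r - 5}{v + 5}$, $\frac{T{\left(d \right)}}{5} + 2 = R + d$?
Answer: $\frac{45}{2959} \approx 0.015208$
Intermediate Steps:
$T{\left(d \right)} = 5 d$ ($T{\left(d \right)} = -10 + 5 \left(2 + d\right) = -10 + \left(10 + 5 d\right) = 5 d$)
$V{\left(v,r \right)} = -2 + \frac{-5 + r}{5 + v}$ ($V{\left(v,r \right)} = -2 + \frac{r - 5}{v + 5} = -2 + \frac{-5 + r}{5 + v}$)
$\frac{V{\left(-6,-6 \right)} T{\left(3 \right)} \left(-1\right) \left(-1\right)}{8877} = \frac{\frac{-15 - 6 - -12}{5 - 6} \cdot 5 \cdot 3 \left(-1\right) \left(-1\right)}{8877} = \frac{-15 - 6 + 12}{-1} \cdot 15 \left(-1\right) \left(-1\right) \frac{1}{8877} = \left(-1\right) \left(-9\right) \left(\left(-15\right) \left(-1\right)\right) \frac{1}{8877} = 9 \cdot 15 \cdot \frac{1}{8877} = 135 \cdot \frac{1}{8877} = \frac{45}{2959}$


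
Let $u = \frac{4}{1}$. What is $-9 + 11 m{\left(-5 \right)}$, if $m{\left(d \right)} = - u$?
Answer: $-53$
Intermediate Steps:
$u = 4$ ($u = 4 \cdot 1 = 4$)
$m{\left(d \right)} = -4$ ($m{\left(d \right)} = \left(-1\right) 4 = -4$)
$-9 + 11 m{\left(-5 \right)} = -9 + 11 \left(-4\right) = -9 - 44 = -53$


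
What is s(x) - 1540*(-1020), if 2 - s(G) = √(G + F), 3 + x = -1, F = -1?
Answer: 1570802 - I*√5 ≈ 1.5708e+6 - 2.2361*I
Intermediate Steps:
x = -4 (x = -3 - 1 = -4)
s(G) = 2 - √(-1 + G) (s(G) = 2 - √(G - 1) = 2 - √(-1 + G))
s(x) - 1540*(-1020) = (2 - √(-1 - 4)) - 1540*(-1020) = (2 - √(-5)) + 1570800 = (2 - I*√5) + 1570800 = 1570802 - I*√5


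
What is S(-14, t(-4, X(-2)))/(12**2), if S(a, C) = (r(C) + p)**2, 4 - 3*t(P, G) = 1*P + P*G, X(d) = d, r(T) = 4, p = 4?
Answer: 4/9 ≈ 0.44444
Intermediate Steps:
t(P, G) = 4/3 - P/3 - G*P/3 (t(P, G) = 4/3 - (1*P + P*G)/3 = 4/3 - (P + G*P)/3 = 4/3 + (-P/3 - G*P/3) = 4/3 - P/3 - G*P/3)
S(a, C) = 64 (S(a, C) = (4 + 4)**2 = 8**2 = 64)
S(-14, t(-4, X(-2)))/(12**2) = 64/(12**2) = 64/144 = 64*(1/144) = 4/9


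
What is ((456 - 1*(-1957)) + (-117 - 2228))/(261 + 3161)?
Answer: 34/1711 ≈ 0.019871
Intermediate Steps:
((456 - 1*(-1957)) + (-117 - 2228))/(261 + 3161) = ((456 + 1957) - 2345)/3422 = (2413 - 2345)*(1/3422) = 68*(1/3422) = 34/1711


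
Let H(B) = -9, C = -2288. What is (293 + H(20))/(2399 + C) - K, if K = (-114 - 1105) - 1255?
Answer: 274898/111 ≈ 2476.6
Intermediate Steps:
K = -2474 (K = -1219 - 1255 = -2474)
(293 + H(20))/(2399 + C) - K = (293 - 9)/(2399 - 2288) - 1*(-2474) = 284/111 + 2474 = 274898/111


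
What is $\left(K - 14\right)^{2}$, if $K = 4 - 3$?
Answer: $169$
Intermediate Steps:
$K = 1$
$\left(K - 14\right)^{2} = \left(1 - 14\right)^{2} = \left(-13\right)^{2} = 169$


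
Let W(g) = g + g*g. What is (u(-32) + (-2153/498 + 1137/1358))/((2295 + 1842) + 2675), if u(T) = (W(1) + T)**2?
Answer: 151574513/1151711652 ≈ 0.13161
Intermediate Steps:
W(g) = g + g**2
u(T) = (2 + T)**2 (u(T) = (1*(1 + 1) + T)**2 = (1*2 + T)**2 = (2 + T)**2)
(u(-32) + (-2153/498 + 1137/1358))/((2295 + 1842) + 2675) = ((2 - 32)**2 + (-2153/498 + 1137/1358))/((2295 + 1842) + 2675) = ((-30)**2 + (-2153*1/498 + 1137*(1/1358)))/(4137 + 2675) = (900 + (-2153/498 + 1137/1358))/6812 = (900 - 589387/169071)*(1/6812) = (151574513/169071)*(1/6812) = 151574513/1151711652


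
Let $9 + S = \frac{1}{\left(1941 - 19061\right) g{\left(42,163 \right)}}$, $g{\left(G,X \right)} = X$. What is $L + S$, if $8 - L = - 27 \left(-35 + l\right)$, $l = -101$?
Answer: $- \frac{10249726881}{2790560} \approx -3673.0$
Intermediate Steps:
$L = -3664$ ($L = 8 - - 27 \left(-35 - 101\right) = 8 - \left(-27\right) \left(-136\right) = 8 - 3672 = -3664$)
$S = - \frac{25115041}{2790560}$ ($S = -9 + \frac{1}{\left(1941 - 19061\right) 163} = -9 + \frac{1}{-17120} \cdot \frac{1}{163} = -9 - \frac{1}{2790560} = - \frac{25115041}{2790560} \approx -9.0$)
$L + S = -3664 - \frac{25115041}{2790560} = - \frac{10249726881}{2790560}$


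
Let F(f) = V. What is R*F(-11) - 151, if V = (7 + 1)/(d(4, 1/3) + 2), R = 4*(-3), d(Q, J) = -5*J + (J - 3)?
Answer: -769/7 ≈ -109.86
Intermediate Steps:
d(Q, J) = -3 - 4*J (d(Q, J) = -5*J + (-3 + J) = -3 - 4*J)
R = -12
V = -24/7 (V = (7 + 1)/((-3 - 4/3) + 2) = 8/((-3 - 4*1/3) + 2) = 8/((-3 - 4/3) + 2) = 8/(-13/3 + 2) = 8/(-7/3) = 8*(-3/7) = -24/7 ≈ -3.4286)
F(f) = -24/7
R*F(-11) - 151 = -12*(-24/7) - 151 = 288/7 - 151 = -769/7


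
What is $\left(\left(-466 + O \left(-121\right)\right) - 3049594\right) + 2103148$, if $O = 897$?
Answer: $-1055449$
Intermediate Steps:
$\left(\left(-466 + O \left(-121\right)\right) - 3049594\right) + 2103148 = \left(\left(-466 + 897 \left(-121\right)\right) - 3049594\right) + 2103148 = \left(\left(-466 - 108537\right) - 3049594\right) + 2103148 = \left(-109003 - 3049594\right) + 2103148 = -3158597 + 2103148 = -1055449$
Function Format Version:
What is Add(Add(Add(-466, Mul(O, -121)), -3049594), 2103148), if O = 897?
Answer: -1055449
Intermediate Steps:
Add(Add(Add(-466, Mul(O, -121)), -3049594), 2103148) = Add(Add(Add(-466, Mul(897, -121)), -3049594), 2103148) = Add(Add(Add(-466, -108537), -3049594), 2103148) = Add(Add(-109003, -3049594), 2103148) = Add(-3158597, 2103148) = -1055449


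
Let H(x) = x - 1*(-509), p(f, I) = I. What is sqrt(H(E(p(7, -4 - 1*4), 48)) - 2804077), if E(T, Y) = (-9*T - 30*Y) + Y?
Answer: 2*I*sqrt(701222) ≈ 1674.8*I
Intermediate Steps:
E(T, Y) = -29*Y - 9*T (E(T, Y) = (-30*Y - 9*T) + Y = -29*Y - 9*T)
H(x) = 509 + x (H(x) = x + 509 = 509 + x)
sqrt(H(E(p(7, -4 - 1*4), 48)) - 2804077) = sqrt((509 + (-29*48 - 9*(-4 - 1*4))) - 2804077) = sqrt((509 + (-1392 - 9*(-4 - 4))) - 2804077) = sqrt((509 + (-1392 - 9*(-8))) - 2804077) = sqrt((509 + (-1392 + 72)) - 2804077) = sqrt((509 - 1320) - 2804077) = sqrt(-811 - 2804077) = sqrt(-2804888) = 2*I*sqrt(701222)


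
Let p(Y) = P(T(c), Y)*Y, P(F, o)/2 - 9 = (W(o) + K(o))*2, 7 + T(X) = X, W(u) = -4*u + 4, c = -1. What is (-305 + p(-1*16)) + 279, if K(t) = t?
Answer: -3642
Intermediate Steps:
W(u) = 4 - 4*u
T(X) = -7 + X
P(F, o) = 34 - 12*o (P(F, o) = 18 + 2*(((4 - 4*o) + o)*2) = 18 + 2*((4 - 3*o)*2) = 18 + 2*(8 - 6*o) = 18 + (16 - 12*o) = 34 - 12*o)
p(Y) = Y*(34 - 12*Y) (p(Y) = (34 - 12*Y)*Y = Y*(34 - 12*Y))
(-305 + p(-1*16)) + 279 = (-305 + 2*(-1*16)*(17 - (-6)*16)) + 279 = (-305 + 2*(-16)*(17 - 6*(-16))) + 279 = (-305 + 2*(-16)*(17 + 96)) + 279 = (-305 + 2*(-16)*113) + 279 = (-305 - 3616) + 279 = -3921 + 279 = -3642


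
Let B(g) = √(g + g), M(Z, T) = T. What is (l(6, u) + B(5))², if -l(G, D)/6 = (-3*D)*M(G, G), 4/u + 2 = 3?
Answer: (432 + √10)² ≈ 1.8937e+5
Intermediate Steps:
u = 4 (u = 4/(-2 + 3) = 4/1 = 4*1 = 4)
B(g) = √2*√g (B(g) = √(2*g) = √2*√g)
l(G, D) = 18*D*G (l(G, D) = -6*(-3*D)*G = -(-18)*D*G = 18*D*G)
(l(6, u) + B(5))² = (18*4*6 + √2*√5)² = (432 + √10)²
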